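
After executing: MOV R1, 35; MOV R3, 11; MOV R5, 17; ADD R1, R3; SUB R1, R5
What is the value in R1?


Register state trace:
  MOV R1, 35  → R1 = 35
  MOV R3, 11  → R3 = 11
  MOV R5, 17  → R5 = 17
  ADD R1, R3  → R1 = 35 + 11 = 46
  SUB R1, R5  → R1 = 46 - 17 = 29
Final: R1 = 29

29


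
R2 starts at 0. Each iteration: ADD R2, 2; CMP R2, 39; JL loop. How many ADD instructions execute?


Loop trace (R2 starts at 0, target 39, step 2):
  ADD #1: R2 = 0 + 2 = 2  → 2 < 39, loop
  ADD #2: R2 = 2 + 2 = 4  → 4 < 39, loop
  ADD #3: R2 = 4 + 2 = 6  → 6 < 39, loop
  ADD #4: R2 = 6 + 2 = 8  → 8 < 39, loop
  ADD #5: R2 = 8 + 2 = 10  → 10 < 39, loop
  ADD #6: R2 = 10 + 2 = 12  → 12 < 39, loop
  ADD #7: R2 = 12 + 2 = 14  → 14 < 39, loop
  ADD #8: R2 = 14 + 2 = 16  → 16 < 39, loop
  ADD #9: R2 = 16 + 2 = 18  → 18 < 39, loop
  ADD #10: R2 = 18 + 2 = 20  → 20 < 39, loop
  ADD #11: R2 = 20 + 2 = 22  → 22 < 39, loop
  ADD #12: R2 = 22 + 2 = 24  → 24 < 39, loop
  ADD #13: R2 = 24 + 2 = 26  → 26 < 39, loop
  ADD #14: R2 = 26 + 2 = 28  → 28 < 39, loop
  ADD #15: R2 = 28 + 2 = 30  → 30 < 39, loop
  ADD #16: R2 = 30 + 2 = 32  → 32 < 39, loop
  ADD #17: R2 = 32 + 2 = 34  → 34 < 39, loop
  ADD #18: R2 = 34 + 2 = 36  → 36 < 39, loop
  ADD #19: R2 = 36 + 2 = 38  → 38 < 39, loop
  ADD #20: R2 = 38 + 2 = 40  → 40 >= 39, exit
Total ADD instructions: 20

20


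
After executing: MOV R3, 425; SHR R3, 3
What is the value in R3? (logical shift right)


Register state trace:
  MOV R3, 425  → R3 = 425
  SHR R3, 3  → R3 = 425 >> 3 = 425 // 2^3 = 53
Final: R3 = 53

53


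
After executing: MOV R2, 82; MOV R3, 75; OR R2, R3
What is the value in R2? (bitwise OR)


Register state trace:
  MOV R2, 82  → R2 = 82 (0b01010010)
  MOV R3, 75  → R3 = 75 (0b01001011)
  OR R2, R3   → R2 = 82 OR 75 = 91 (0b01011011)
Final: R2 = 91

91


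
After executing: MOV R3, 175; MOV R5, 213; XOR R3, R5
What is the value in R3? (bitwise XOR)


Register state trace:
  MOV R3, 175  → R3 = 175 (0b10101111)
  MOV R5, 213  → R5 = 213 (0b11010101)
  XOR R3, R5  → R3 = 175 XOR 213 = 122 (0b01111010)
Final: R3 = 122

122


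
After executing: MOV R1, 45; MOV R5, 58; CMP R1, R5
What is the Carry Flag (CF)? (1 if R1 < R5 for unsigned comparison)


Register state trace:
  MOV R1, 45  → R1 = 45
  MOV R5, 58  → R5 = 58
  CMP R1, R5  → unsigned 45 - 58: borrow occurs
  45 < 58, so CF = 1
CF = 1

1


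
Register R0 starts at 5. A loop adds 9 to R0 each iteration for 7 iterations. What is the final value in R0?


Starting value: R0 = 5
  Iter 1: R0 = 5 + 9 = 14
  Iter 2: R0 = 14 + 9 = 23
  Iter 3: R0 = 23 + 9 = 32
  Iter 4: R0 = 32 + 9 = 41
  Iter 5: R0 = 41 + 9 = 50
  Iter 6: R0 = 50 + 9 = 59
  Iter 7: R0 = 59 + 9 = 68
Final: R0 = 68

68


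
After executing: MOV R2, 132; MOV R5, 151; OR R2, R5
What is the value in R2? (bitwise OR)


Register state trace:
  MOV R2, 132  → R2 = 132 (0b10000100)
  MOV R5, 151  → R5 = 151 (0b10010111)
  OR R2, R5   → R2 = 132 OR 151 = 151 (0b10010111)
Final: R2 = 151

151


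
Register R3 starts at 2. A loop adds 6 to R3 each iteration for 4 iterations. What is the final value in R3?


Starting value: R3 = 2
  Iter 1: R3 = 2 + 6 = 8
  Iter 2: R3 = 8 + 6 = 14
  Iter 3: R3 = 14 + 6 = 20
  Iter 4: R3 = 20 + 6 = 26
Final: R3 = 26

26


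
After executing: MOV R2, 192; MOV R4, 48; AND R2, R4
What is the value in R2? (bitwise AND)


Register state trace:
  MOV R2, 192  → R2 = 192 (0b11000000)
  MOV R4, 48  → R4 = 48 (0b00110000)
  AND R2, R4  → R2 = 192 AND 48 = 0 (0b00000000)
Final: R2 = 0

0


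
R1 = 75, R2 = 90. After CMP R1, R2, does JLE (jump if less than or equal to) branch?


Trace:
  R1 = 75, R2 = 90
  CMP R1, R2  → compares 75 vs 90
  JLE checks: is 75 less than or equal to 90?
  75 < 90, so condition is true
Branch taken: Yes

Yes


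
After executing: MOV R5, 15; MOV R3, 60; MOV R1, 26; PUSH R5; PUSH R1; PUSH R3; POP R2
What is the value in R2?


Stack trace (top is rightmost):
  MOV R5, 15  → R5 = 15
  MOV R3, 60  → R3 = 60
  MOV R1, 26  → R1 = 26
  PUSH R5  → stack: [15]
  PUSH R1  → stack: [15, 26]
  PUSH R3  → stack: [15, 26, 60]
  POP R2  → R2 = 60, stack: [15, 26]
Final: R2 = 60

60


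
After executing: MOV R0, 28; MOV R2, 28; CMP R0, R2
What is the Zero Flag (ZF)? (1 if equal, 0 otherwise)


Register state trace:
  MOV R0, 28  → R0 = 28
  MOV R2, 28  → R2 = 28
  CMP R0, R2  → computes 28 - 28 = 0
  Result is zero, so values are equal
ZF = 1

1


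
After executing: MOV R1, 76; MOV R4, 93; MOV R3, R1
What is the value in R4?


Register state trace:
  MOV R1, 76  → R1 = 76
  MOV R4, 93  → R4 = 93
  MOV R3, R1  → R3 = 76
Final: R4 = 93

93


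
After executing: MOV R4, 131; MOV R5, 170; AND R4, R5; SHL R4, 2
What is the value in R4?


Register state trace:
  MOV R4, 131  → R4 = 131 (0b10000011)
  MOV R5, 170  → R5 = 170 (0b10101010)
  AND R4, R5  → R4 = 131 AND 170 = 130 (0b10000010)
  SHL R4, 2  → R4 = 130 << 2 = 520
Final: R4 = 520

520


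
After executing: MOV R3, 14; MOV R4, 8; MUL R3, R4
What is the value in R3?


Register state trace:
  MOV R3, 14  → R3 = 14
  MOV R4, 8  → R4 = 8
  MUL R3, R4  → R3 = 14 * 8 = 112
Final: R3 = 112

112


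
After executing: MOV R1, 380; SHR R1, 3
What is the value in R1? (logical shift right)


Register state trace:
  MOV R1, 380  → R1 = 380
  SHR R1, 3  → R1 = 380 >> 3 = 380 // 2^3 = 47
Final: R1 = 47

47


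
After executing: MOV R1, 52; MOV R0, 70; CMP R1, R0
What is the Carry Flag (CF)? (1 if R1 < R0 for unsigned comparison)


Register state trace:
  MOV R1, 52  → R1 = 52
  MOV R0, 70  → R0 = 70
  CMP R1, R0  → unsigned 52 - 70: borrow occurs
  52 < 70, so CF = 1
CF = 1

1


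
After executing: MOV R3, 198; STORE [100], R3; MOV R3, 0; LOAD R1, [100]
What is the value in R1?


Register and memory trace:
  MOV R3, 198  → R3 = 198
  STORE [100], R3  → mem[100] = 198
  MOV R3, 0  → R3 = 0
  LOAD R1, [100]  → R1 = mem[100] = 198
Final: R1 = 198

198


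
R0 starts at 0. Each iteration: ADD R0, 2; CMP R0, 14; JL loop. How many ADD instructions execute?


Loop trace (R0 starts at 0, target 14, step 2):
  ADD #1: R0 = 0 + 2 = 2  → 2 < 14, loop
  ADD #2: R0 = 2 + 2 = 4  → 4 < 14, loop
  ADD #3: R0 = 4 + 2 = 6  → 6 < 14, loop
  ADD #4: R0 = 6 + 2 = 8  → 8 < 14, loop
  ADD #5: R0 = 8 + 2 = 10  → 10 < 14, loop
  ADD #6: R0 = 10 + 2 = 12  → 12 < 14, loop
  ADD #7: R0 = 12 + 2 = 14  → 14 >= 14, exit
Total ADD instructions: 7

7


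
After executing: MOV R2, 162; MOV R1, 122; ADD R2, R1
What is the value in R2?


Register state trace:
  MOV R2, 162  → R2 = 162
  MOV R1, 122  → R1 = 122
  ADD R2, R1  → R2 = 162 + 122 = 284
Final: R2 = 284

284


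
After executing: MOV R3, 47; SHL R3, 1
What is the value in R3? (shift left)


Register state trace:
  MOV R3, 47  → R3 = 47
  SHL R3, 1  → R3 = 47 << 1 = 47 * 2^1 = 94
Final: R3 = 94

94


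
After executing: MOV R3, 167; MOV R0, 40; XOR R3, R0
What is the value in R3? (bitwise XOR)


Register state trace:
  MOV R3, 167  → R3 = 167 (0b10100111)
  MOV R0, 40  → R0 = 40 (0b00101000)
  XOR R3, R0  → R3 = 167 XOR 40 = 143 (0b10001111)
Final: R3 = 143

143


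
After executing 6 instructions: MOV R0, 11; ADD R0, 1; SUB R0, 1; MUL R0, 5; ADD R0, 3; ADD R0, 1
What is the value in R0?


Register state trace:
  MOV R0, 11  → R0 = 11
  ADD R0, 1  → R0 = 11 + 1 = 12
  SUB R0, 1  → R0 = 12 - 1 = 11
  MUL R0, 5  → R0 = 11 * 5 = 55
  ADD R0, 3  → R0 = 55 + 3 = 58
  ADD R0, 1  → R0 = 58 + 1 = 59
Final: R0 = 59

59


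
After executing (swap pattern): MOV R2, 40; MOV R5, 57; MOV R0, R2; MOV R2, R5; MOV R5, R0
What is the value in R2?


Register state trace (swap pattern):
  MOV R2, 40  → R2 = 40
  MOV R5, 57  → R5 = 57
  MOV R0, R2  → R0 = 40  (save R2)
  MOV R2, R5  → R2 = 57  (R2 gets R5's value)
  MOV R5, R0  → R5 = 40  (R5 gets saved value)
Final: R2 = 57

57


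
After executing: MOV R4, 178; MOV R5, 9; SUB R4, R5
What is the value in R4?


Register state trace:
  MOV R4, 178  → R4 = 178
  MOV R5, 9  → R5 = 9
  SUB R4, R5  → R4 = 178 - 9 = 169
Final: R4 = 169

169


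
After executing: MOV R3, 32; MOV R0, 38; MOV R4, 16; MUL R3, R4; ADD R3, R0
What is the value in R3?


Register state trace:
  MOV R3, 32  → R3 = 32
  MOV R0, 38  → R0 = 38
  MOV R4, 16  → R4 = 16
  MUL R3, R4  → R3 = 32 * 16 = 512
  ADD R3, R0  → R3 = 512 + 38 = 550
Final: R3 = 550

550


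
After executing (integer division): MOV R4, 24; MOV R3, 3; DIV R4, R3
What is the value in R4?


Register state trace:
  MOV R4, 24  → R4 = 24
  MOV R3, 3  → R3 = 3
  DIV R4, R3  → R4 = 24 // 3 = 8
Final: R4 = 8

8


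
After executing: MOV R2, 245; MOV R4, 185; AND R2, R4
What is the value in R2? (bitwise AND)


Register state trace:
  MOV R2, 245  → R2 = 245 (0b11110101)
  MOV R4, 185  → R4 = 185 (0b10111001)
  AND R2, R4  → R2 = 245 AND 185 = 177 (0b10110001)
Final: R2 = 177

177


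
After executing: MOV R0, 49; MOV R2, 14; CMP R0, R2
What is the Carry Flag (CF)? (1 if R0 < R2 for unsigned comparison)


Register state trace:
  MOV R0, 49  → R0 = 49
  MOV R2, 14  → R2 = 14
  CMP R0, R2  → unsigned 49 - 14: no borrow
  49 >= 14, so CF = 0
CF = 0

0


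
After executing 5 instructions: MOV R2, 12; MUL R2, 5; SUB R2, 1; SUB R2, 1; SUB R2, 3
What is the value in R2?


Register state trace:
  MOV R2, 12  → R2 = 12
  MUL R2, 5  → R2 = 12 * 5 = 60
  SUB R2, 1  → R2 = 60 - 1 = 59
  SUB R2, 1  → R2 = 59 - 1 = 58
  SUB R2, 3  → R2 = 58 - 3 = 55
Final: R2 = 55

55


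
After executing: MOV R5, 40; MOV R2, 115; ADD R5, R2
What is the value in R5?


Register state trace:
  MOV R5, 40  → R5 = 40
  MOV R2, 115  → R2 = 115
  ADD R5, R2  → R5 = 40 + 115 = 155
Final: R5 = 155

155


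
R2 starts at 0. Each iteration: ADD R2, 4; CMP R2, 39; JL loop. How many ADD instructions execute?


Loop trace (R2 starts at 0, target 39, step 4):
  ADD #1: R2 = 0 + 4 = 4  → 4 < 39, loop
  ADD #2: R2 = 4 + 4 = 8  → 8 < 39, loop
  ADD #3: R2 = 8 + 4 = 12  → 12 < 39, loop
  ADD #4: R2 = 12 + 4 = 16  → 16 < 39, loop
  ADD #5: R2 = 16 + 4 = 20  → 20 < 39, loop
  ADD #6: R2 = 20 + 4 = 24  → 24 < 39, loop
  ADD #7: R2 = 24 + 4 = 28  → 28 < 39, loop
  ADD #8: R2 = 28 + 4 = 32  → 32 < 39, loop
  ADD #9: R2 = 32 + 4 = 36  → 36 < 39, loop
  ADD #10: R2 = 36 + 4 = 40  → 40 >= 39, exit
Total ADD instructions: 10

10


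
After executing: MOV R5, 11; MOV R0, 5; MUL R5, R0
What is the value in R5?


Register state trace:
  MOV R5, 11  → R5 = 11
  MOV R0, 5  → R0 = 5
  MUL R5, R0  → R5 = 11 * 5 = 55
Final: R5 = 55

55


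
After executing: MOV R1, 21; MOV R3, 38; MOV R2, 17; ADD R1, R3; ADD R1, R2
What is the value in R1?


Register state trace:
  MOV R1, 21  → R1 = 21
  MOV R3, 38  → R3 = 38
  MOV R2, 17  → R2 = 17
  ADD R1, R3  → R1 = 21 + 38 = 59
  ADD R1, R2  → R1 = 59 + 17 = 76
Final: R1 = 76

76


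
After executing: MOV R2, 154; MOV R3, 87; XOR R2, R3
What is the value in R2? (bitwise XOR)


Register state trace:
  MOV R2, 154  → R2 = 154 (0b10011010)
  MOV R3, 87  → R3 = 87 (0b01010111)
  XOR R2, R3  → R2 = 154 XOR 87 = 205 (0b11001101)
Final: R2 = 205

205


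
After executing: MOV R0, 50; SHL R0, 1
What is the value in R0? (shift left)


Register state trace:
  MOV R0, 50  → R0 = 50
  SHL R0, 1  → R0 = 50 << 1 = 50 * 2^1 = 100
Final: R0 = 100

100


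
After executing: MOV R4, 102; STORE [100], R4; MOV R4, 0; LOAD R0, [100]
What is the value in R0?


Register and memory trace:
  MOV R4, 102  → R4 = 102
  STORE [100], R4  → mem[100] = 102
  MOV R4, 0  → R4 = 0
  LOAD R0, [100]  → R0 = mem[100] = 102
Final: R0 = 102

102


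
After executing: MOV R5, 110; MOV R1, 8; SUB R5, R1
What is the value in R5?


Register state trace:
  MOV R5, 110  → R5 = 110
  MOV R1, 8  → R1 = 8
  SUB R5, R1  → R5 = 110 - 8 = 102
Final: R5 = 102

102


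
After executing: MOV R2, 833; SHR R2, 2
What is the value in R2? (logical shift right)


Register state trace:
  MOV R2, 833  → R2 = 833
  SHR R2, 2  → R2 = 833 >> 2 = 833 // 2^2 = 208
Final: R2 = 208

208


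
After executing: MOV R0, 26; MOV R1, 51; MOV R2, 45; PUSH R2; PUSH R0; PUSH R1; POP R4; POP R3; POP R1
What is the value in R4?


Stack trace (top is rightmost):
  MOV R0, 26  → R0 = 26
  MOV R1, 51  → R1 = 51
  MOV R2, 45  → R2 = 45
  PUSH R2  → stack: [45]
  PUSH R0  → stack: [45, 26]
  PUSH R1  → stack: [45, 26, 51]
  POP R4  → R4 = 51, stack: [45, 26]
  POP R3  → R3 = 26, stack: [45]
  POP R1  → R1 = 45, stack: []
Final: R4 = 51

51


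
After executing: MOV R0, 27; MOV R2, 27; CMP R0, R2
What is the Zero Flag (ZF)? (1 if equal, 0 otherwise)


Register state trace:
  MOV R0, 27  → R0 = 27
  MOV R2, 27  → R2 = 27
  CMP R0, R2  → computes 27 - 27 = 0
  Result is zero, so values are equal
ZF = 1

1


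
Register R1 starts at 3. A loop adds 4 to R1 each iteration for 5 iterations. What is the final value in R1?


Starting value: R1 = 3
  Iter 1: R1 = 3 + 4 = 7
  Iter 2: R1 = 7 + 4 = 11
  Iter 3: R1 = 11 + 4 = 15
  Iter 4: R1 = 15 + 4 = 19
  Iter 5: R1 = 19 + 4 = 23
Final: R1 = 23

23


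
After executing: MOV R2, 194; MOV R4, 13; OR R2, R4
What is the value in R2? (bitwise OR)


Register state trace:
  MOV R2, 194  → R2 = 194 (0b11000010)
  MOV R4, 13  → R4 = 13 (0b00001101)
  OR R2, R4   → R2 = 194 OR 13 = 207 (0b11001111)
Final: R2 = 207

207


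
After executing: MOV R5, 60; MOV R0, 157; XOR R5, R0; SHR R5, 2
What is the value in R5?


Register state trace:
  MOV R5, 60  → R5 = 60 (0b00111100)
  MOV R0, 157  → R0 = 157 (0b10011101)
  XOR R5, R0  → R5 = 60 XOR 157 = 161 (0b10100001)
  SHR R5, 2  → R5 = 161 >> 2 = 40
Final: R5 = 40

40


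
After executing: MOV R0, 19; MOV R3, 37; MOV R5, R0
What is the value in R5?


Register state trace:
  MOV R0, 19  → R0 = 19
  MOV R3, 37  → R3 = 37
  MOV R5, R0  → R5 = 19
Final: R5 = 19

19


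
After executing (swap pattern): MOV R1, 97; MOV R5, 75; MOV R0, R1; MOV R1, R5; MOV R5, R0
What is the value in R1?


Register state trace (swap pattern):
  MOV R1, 97  → R1 = 97
  MOV R5, 75  → R5 = 75
  MOV R0, R1  → R0 = 97  (save R1)
  MOV R1, R5  → R1 = 75  (R1 gets R5's value)
  MOV R5, R0  → R5 = 97  (R5 gets saved value)
Final: R1 = 75

75


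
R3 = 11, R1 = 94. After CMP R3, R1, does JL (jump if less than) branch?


Trace:
  R3 = 11, R1 = 94
  CMP R3, R1  → compares 11 vs 94
  JL checks: is 11 less than 94?
  11 < 94, so condition is true
Branch taken: Yes

Yes


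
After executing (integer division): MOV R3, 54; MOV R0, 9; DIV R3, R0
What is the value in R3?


Register state trace:
  MOV R3, 54  → R3 = 54
  MOV R0, 9  → R0 = 9
  DIV R3, R0  → R3 = 54 // 9 = 6
Final: R3 = 6

6


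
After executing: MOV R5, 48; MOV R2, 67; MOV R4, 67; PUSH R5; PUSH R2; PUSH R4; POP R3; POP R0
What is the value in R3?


Stack trace (top is rightmost):
  MOV R5, 48  → R5 = 48
  MOV R2, 67  → R2 = 67
  MOV R4, 67  → R4 = 67
  PUSH R5  → stack: [48]
  PUSH R2  → stack: [48, 67]
  PUSH R4  → stack: [48, 67, 67]
  POP R3  → R3 = 67, stack: [48, 67]
  POP R0  → R0 = 67, stack: [48]
Final: R3 = 67

67


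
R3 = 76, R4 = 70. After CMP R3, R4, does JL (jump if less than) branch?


Trace:
  R3 = 76, R4 = 70
  CMP R3, R4  → compares 76 vs 70
  JL checks: is 76 less than 70?
  76 > 70, so condition is false
Branch taken: No

No


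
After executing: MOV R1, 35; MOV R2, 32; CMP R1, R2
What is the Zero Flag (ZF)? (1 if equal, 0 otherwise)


Register state trace:
  MOV R1, 35  → R1 = 35
  MOV R2, 32  → R2 = 32
  CMP R1, R2  → computes 35 - 32 = 3
  Result is nonzero, so values are not equal
ZF = 0

0


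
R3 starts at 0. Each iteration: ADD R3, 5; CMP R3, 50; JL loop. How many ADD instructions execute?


Loop trace (R3 starts at 0, target 50, step 5):
  ADD #1: R3 = 0 + 5 = 5  → 5 < 50, loop
  ADD #2: R3 = 5 + 5 = 10  → 10 < 50, loop
  ADD #3: R3 = 10 + 5 = 15  → 15 < 50, loop
  ADD #4: R3 = 15 + 5 = 20  → 20 < 50, loop
  ADD #5: R3 = 20 + 5 = 25  → 25 < 50, loop
  ADD #6: R3 = 25 + 5 = 30  → 30 < 50, loop
  ADD #7: R3 = 30 + 5 = 35  → 35 < 50, loop
  ADD #8: R3 = 35 + 5 = 40  → 40 < 50, loop
  ADD #9: R3 = 40 + 5 = 45  → 45 < 50, loop
  ADD #10: R3 = 45 + 5 = 50  → 50 >= 50, exit
Total ADD instructions: 10

10


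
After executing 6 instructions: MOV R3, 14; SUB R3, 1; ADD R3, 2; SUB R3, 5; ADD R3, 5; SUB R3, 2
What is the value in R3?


Register state trace:
  MOV R3, 14  → R3 = 14
  SUB R3, 1  → R3 = 14 - 1 = 13
  ADD R3, 2  → R3 = 13 + 2 = 15
  SUB R3, 5  → R3 = 15 - 5 = 10
  ADD R3, 5  → R3 = 10 + 5 = 15
  SUB R3, 2  → R3 = 15 - 2 = 13
Final: R3 = 13

13


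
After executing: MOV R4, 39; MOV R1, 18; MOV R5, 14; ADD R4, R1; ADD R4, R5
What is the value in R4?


Register state trace:
  MOV R4, 39  → R4 = 39
  MOV R1, 18  → R1 = 18
  MOV R5, 14  → R5 = 14
  ADD R4, R1  → R4 = 39 + 18 = 57
  ADD R4, R5  → R4 = 57 + 14 = 71
Final: R4 = 71

71


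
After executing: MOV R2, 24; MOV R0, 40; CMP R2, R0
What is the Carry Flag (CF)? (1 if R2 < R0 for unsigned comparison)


Register state trace:
  MOV R2, 24  → R2 = 24
  MOV R0, 40  → R0 = 40
  CMP R2, R0  → unsigned 24 - 40: borrow occurs
  24 < 40, so CF = 1
CF = 1

1


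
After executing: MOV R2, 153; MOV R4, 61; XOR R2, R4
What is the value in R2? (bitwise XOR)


Register state trace:
  MOV R2, 153  → R2 = 153 (0b10011001)
  MOV R4, 61  → R4 = 61 (0b00111101)
  XOR R2, R4  → R2 = 153 XOR 61 = 164 (0b10100100)
Final: R2 = 164

164


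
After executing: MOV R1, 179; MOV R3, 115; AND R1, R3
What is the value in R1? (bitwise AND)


Register state trace:
  MOV R1, 179  → R1 = 179 (0b10110011)
  MOV R3, 115  → R3 = 115 (0b01110011)
  AND R1, R3  → R1 = 179 AND 115 = 51 (0b00110011)
Final: R1 = 51

51


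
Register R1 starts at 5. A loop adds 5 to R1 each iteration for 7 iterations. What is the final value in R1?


Starting value: R1 = 5
  Iter 1: R1 = 5 + 5 = 10
  Iter 2: R1 = 10 + 5 = 15
  Iter 3: R1 = 15 + 5 = 20
  Iter 4: R1 = 20 + 5 = 25
  Iter 5: R1 = 25 + 5 = 30
  Iter 6: R1 = 30 + 5 = 35
  Iter 7: R1 = 35 + 5 = 40
Final: R1 = 40

40


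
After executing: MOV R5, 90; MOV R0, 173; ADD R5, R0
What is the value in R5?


Register state trace:
  MOV R5, 90  → R5 = 90
  MOV R0, 173  → R0 = 173
  ADD R5, R0  → R5 = 90 + 173 = 263
Final: R5 = 263

263


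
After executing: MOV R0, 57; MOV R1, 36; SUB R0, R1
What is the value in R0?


Register state trace:
  MOV R0, 57  → R0 = 57
  MOV R1, 36  → R1 = 36
  SUB R0, R1  → R0 = 57 - 36 = 21
Final: R0 = 21

21


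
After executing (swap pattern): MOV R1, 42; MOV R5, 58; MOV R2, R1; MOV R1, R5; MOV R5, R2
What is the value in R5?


Register state trace (swap pattern):
  MOV R1, 42  → R1 = 42
  MOV R5, 58  → R5 = 58
  MOV R2, R1  → R2 = 42  (save R1)
  MOV R1, R5  → R1 = 58  (R1 gets R5's value)
  MOV R5, R2  → R5 = 42  (R5 gets saved value)
Final: R5 = 42

42


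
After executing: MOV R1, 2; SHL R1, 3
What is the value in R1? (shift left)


Register state trace:
  MOV R1, 2  → R1 = 2
  SHL R1, 3  → R1 = 2 << 3 = 2 * 2^3 = 16
Final: R1 = 16

16


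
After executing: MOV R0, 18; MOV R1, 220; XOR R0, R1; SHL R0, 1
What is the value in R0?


Register state trace:
  MOV R0, 18  → R0 = 18 (0b00010010)
  MOV R1, 220  → R1 = 220 (0b11011100)
  XOR R0, R1  → R0 = 18 XOR 220 = 206 (0b11001110)
  SHL R0, 1  → R0 = 206 << 1 = 412
Final: R0 = 412

412


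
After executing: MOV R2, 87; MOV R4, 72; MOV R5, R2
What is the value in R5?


Register state trace:
  MOV R2, 87  → R2 = 87
  MOV R4, 72  → R4 = 72
  MOV R5, R2  → R5 = 87
Final: R5 = 87

87


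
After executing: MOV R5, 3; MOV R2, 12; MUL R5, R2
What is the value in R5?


Register state trace:
  MOV R5, 3  → R5 = 3
  MOV R2, 12  → R2 = 12
  MUL R5, R2  → R5 = 3 * 12 = 36
Final: R5 = 36

36


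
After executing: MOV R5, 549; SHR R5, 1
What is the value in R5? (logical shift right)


Register state trace:
  MOV R5, 549  → R5 = 549
  SHR R5, 1  → R5 = 549 >> 1 = 549 // 2^1 = 274
Final: R5 = 274

274


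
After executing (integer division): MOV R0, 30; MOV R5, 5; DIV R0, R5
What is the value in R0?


Register state trace:
  MOV R0, 30  → R0 = 30
  MOV R5, 5  → R5 = 5
  DIV R0, R5  → R0 = 30 // 5 = 6
Final: R0 = 6

6


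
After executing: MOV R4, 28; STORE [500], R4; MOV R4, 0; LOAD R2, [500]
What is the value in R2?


Register and memory trace:
  MOV R4, 28  → R4 = 28
  STORE [500], R4  → mem[500] = 28
  MOV R4, 0  → R4 = 0
  LOAD R2, [500]  → R2 = mem[500] = 28
Final: R2 = 28

28


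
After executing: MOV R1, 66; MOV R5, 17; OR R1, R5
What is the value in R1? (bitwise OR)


Register state trace:
  MOV R1, 66  → R1 = 66 (0b01000010)
  MOV R5, 17  → R5 = 17 (0b00010001)
  OR R1, R5   → R1 = 66 OR 17 = 83 (0b01010011)
Final: R1 = 83

83


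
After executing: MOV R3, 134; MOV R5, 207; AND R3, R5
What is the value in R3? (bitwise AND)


Register state trace:
  MOV R3, 134  → R3 = 134 (0b10000110)
  MOV R5, 207  → R5 = 207 (0b11001111)
  AND R3, R5  → R3 = 134 AND 207 = 134 (0b10000110)
Final: R3 = 134

134


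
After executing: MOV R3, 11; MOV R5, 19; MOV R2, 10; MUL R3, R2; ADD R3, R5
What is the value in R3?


Register state trace:
  MOV R3, 11  → R3 = 11
  MOV R5, 19  → R5 = 19
  MOV R2, 10  → R2 = 10
  MUL R3, R2  → R3 = 11 * 10 = 110
  ADD R3, R5  → R3 = 110 + 19 = 129
Final: R3 = 129

129


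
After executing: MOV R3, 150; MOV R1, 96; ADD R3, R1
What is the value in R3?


Register state trace:
  MOV R3, 150  → R3 = 150
  MOV R1, 96  → R1 = 96
  ADD R3, R1  → R3 = 150 + 96 = 246
Final: R3 = 246

246


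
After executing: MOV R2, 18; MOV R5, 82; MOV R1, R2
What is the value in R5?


Register state trace:
  MOV R2, 18  → R2 = 18
  MOV R5, 82  → R5 = 82
  MOV R1, R2  → R1 = 18
Final: R5 = 82

82


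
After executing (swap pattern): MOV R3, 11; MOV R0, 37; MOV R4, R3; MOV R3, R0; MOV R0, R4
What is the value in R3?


Register state trace (swap pattern):
  MOV R3, 11  → R3 = 11
  MOV R0, 37  → R0 = 37
  MOV R4, R3  → R4 = 11  (save R3)
  MOV R3, R0  → R3 = 37  (R3 gets R0's value)
  MOV R0, R4  → R0 = 11  (R0 gets saved value)
Final: R3 = 37

37


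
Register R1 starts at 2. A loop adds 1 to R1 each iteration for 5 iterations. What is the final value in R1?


Starting value: R1 = 2
  Iter 1: R1 = 2 + 1 = 3
  Iter 2: R1 = 3 + 1 = 4
  Iter 3: R1 = 4 + 1 = 5
  Iter 4: R1 = 5 + 1 = 6
  Iter 5: R1 = 6 + 1 = 7
Final: R1 = 7

7


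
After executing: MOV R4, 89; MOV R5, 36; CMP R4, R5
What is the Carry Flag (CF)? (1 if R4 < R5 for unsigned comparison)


Register state trace:
  MOV R4, 89  → R4 = 89
  MOV R5, 36  → R5 = 36
  CMP R4, R5  → unsigned 89 - 36: no borrow
  89 >= 36, so CF = 0
CF = 0

0


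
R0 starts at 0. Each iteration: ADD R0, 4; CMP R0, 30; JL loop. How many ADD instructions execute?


Loop trace (R0 starts at 0, target 30, step 4):
  ADD #1: R0 = 0 + 4 = 4  → 4 < 30, loop
  ADD #2: R0 = 4 + 4 = 8  → 8 < 30, loop
  ADD #3: R0 = 8 + 4 = 12  → 12 < 30, loop
  ADD #4: R0 = 12 + 4 = 16  → 16 < 30, loop
  ADD #5: R0 = 16 + 4 = 20  → 20 < 30, loop
  ADD #6: R0 = 20 + 4 = 24  → 24 < 30, loop
  ADD #7: R0 = 24 + 4 = 28  → 28 < 30, loop
  ADD #8: R0 = 28 + 4 = 32  → 32 >= 30, exit
Total ADD instructions: 8

8


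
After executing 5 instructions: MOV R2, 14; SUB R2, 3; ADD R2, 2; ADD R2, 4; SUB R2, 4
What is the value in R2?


Register state trace:
  MOV R2, 14  → R2 = 14
  SUB R2, 3  → R2 = 14 - 3 = 11
  ADD R2, 2  → R2 = 11 + 2 = 13
  ADD R2, 4  → R2 = 13 + 4 = 17
  SUB R2, 4  → R2 = 17 - 4 = 13
Final: R2 = 13

13


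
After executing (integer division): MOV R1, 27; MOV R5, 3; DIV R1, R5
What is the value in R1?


Register state trace:
  MOV R1, 27  → R1 = 27
  MOV R5, 3  → R5 = 3
  DIV R1, R5  → R1 = 27 // 3 = 9
Final: R1 = 9

9


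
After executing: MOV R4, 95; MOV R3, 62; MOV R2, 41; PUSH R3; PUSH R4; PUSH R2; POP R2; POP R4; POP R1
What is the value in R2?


Stack trace (top is rightmost):
  MOV R4, 95  → R4 = 95
  MOV R3, 62  → R3 = 62
  MOV R2, 41  → R2 = 41
  PUSH R3  → stack: [62]
  PUSH R4  → stack: [62, 95]
  PUSH R2  → stack: [62, 95, 41]
  POP R2  → R2 = 41, stack: [62, 95]
  POP R4  → R4 = 95, stack: [62]
  POP R1  → R1 = 62, stack: []
Final: R2 = 41

41


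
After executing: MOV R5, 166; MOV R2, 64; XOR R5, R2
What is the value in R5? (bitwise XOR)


Register state trace:
  MOV R5, 166  → R5 = 166 (0b10100110)
  MOV R2, 64  → R2 = 64 (0b01000000)
  XOR R5, R2  → R5 = 166 XOR 64 = 230 (0b11100110)
Final: R5 = 230

230


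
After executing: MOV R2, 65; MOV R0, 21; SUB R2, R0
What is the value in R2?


Register state trace:
  MOV R2, 65  → R2 = 65
  MOV R0, 21  → R0 = 21
  SUB R2, R0  → R2 = 65 - 21 = 44
Final: R2 = 44

44


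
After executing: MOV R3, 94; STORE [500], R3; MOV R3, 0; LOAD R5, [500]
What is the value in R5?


Register and memory trace:
  MOV R3, 94  → R3 = 94
  STORE [500], R3  → mem[500] = 94
  MOV R3, 0  → R3 = 0
  LOAD R5, [500]  → R5 = mem[500] = 94
Final: R5 = 94

94


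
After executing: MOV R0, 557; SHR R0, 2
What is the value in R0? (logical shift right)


Register state trace:
  MOV R0, 557  → R0 = 557
  SHR R0, 2  → R0 = 557 >> 2 = 557 // 2^2 = 139
Final: R0 = 139

139


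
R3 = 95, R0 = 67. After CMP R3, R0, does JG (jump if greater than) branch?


Trace:
  R3 = 95, R0 = 67
  CMP R3, R0  → compares 95 vs 67
  JG checks: is 95 greater than 67?
  95 > 67, so condition is true
Branch taken: Yes

Yes


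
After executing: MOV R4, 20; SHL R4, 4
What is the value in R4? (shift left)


Register state trace:
  MOV R4, 20  → R4 = 20
  SHL R4, 4  → R4 = 20 << 4 = 20 * 2^4 = 320
Final: R4 = 320

320


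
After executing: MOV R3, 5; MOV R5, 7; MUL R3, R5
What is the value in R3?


Register state trace:
  MOV R3, 5  → R3 = 5
  MOV R5, 7  → R5 = 7
  MUL R3, R5  → R3 = 5 * 7 = 35
Final: R3 = 35

35


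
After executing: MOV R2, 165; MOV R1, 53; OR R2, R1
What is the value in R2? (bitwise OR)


Register state trace:
  MOV R2, 165  → R2 = 165 (0b10100101)
  MOV R1, 53  → R1 = 53 (0b00110101)
  OR R2, R1   → R2 = 165 OR 53 = 181 (0b10110101)
Final: R2 = 181

181


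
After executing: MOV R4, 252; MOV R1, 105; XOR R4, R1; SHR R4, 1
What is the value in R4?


Register state trace:
  MOV R4, 252  → R4 = 252 (0b11111100)
  MOV R1, 105  → R1 = 105 (0b01101001)
  XOR R4, R1  → R4 = 252 XOR 105 = 149 (0b10010101)
  SHR R4, 1  → R4 = 149 >> 1 = 74
Final: R4 = 74

74


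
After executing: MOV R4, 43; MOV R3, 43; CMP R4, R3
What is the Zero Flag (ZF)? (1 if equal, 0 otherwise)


Register state trace:
  MOV R4, 43  → R4 = 43
  MOV R3, 43  → R3 = 43
  CMP R4, R3  → computes 43 - 43 = 0
  Result is zero, so values are equal
ZF = 1

1


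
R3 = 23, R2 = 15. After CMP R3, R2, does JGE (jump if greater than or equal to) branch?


Trace:
  R3 = 23, R2 = 15
  CMP R3, R2  → compares 23 vs 15
  JGE checks: is 23 greater than or equal to 15?
  23 > 15, so condition is true
Branch taken: Yes

Yes


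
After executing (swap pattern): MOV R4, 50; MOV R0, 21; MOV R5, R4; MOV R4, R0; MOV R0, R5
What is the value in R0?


Register state trace (swap pattern):
  MOV R4, 50  → R4 = 50
  MOV R0, 21  → R0 = 21
  MOV R5, R4  → R5 = 50  (save R4)
  MOV R4, R0  → R4 = 21  (R4 gets R0's value)
  MOV R0, R5  → R0 = 50  (R0 gets saved value)
Final: R0 = 50

50


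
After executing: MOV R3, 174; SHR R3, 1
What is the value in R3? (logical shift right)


Register state trace:
  MOV R3, 174  → R3 = 174
  SHR R3, 1  → R3 = 174 >> 1 = 174 // 2^1 = 87
Final: R3 = 87

87


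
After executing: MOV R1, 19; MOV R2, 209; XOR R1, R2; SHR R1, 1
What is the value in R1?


Register state trace:
  MOV R1, 19  → R1 = 19 (0b00010011)
  MOV R2, 209  → R2 = 209 (0b11010001)
  XOR R1, R2  → R1 = 19 XOR 209 = 194 (0b11000010)
  SHR R1, 1  → R1 = 194 >> 1 = 97
Final: R1 = 97

97


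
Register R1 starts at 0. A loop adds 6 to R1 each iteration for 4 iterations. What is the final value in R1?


Starting value: R1 = 0
  Iter 1: R1 = 0 + 6 = 6
  Iter 2: R1 = 6 + 6 = 12
  Iter 3: R1 = 12 + 6 = 18
  Iter 4: R1 = 18 + 6 = 24
Final: R1 = 24

24


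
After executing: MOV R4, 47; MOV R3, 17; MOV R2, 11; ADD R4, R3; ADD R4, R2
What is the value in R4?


Register state trace:
  MOV R4, 47  → R4 = 47
  MOV R3, 17  → R3 = 17
  MOV R2, 11  → R2 = 11
  ADD R4, R3  → R4 = 47 + 17 = 64
  ADD R4, R2  → R4 = 64 + 11 = 75
Final: R4 = 75

75


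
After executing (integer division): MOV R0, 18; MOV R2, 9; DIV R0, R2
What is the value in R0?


Register state trace:
  MOV R0, 18  → R0 = 18
  MOV R2, 9  → R2 = 9
  DIV R0, R2  → R0 = 18 // 9 = 2
Final: R0 = 2

2


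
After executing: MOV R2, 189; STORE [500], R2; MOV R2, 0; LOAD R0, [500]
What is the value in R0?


Register and memory trace:
  MOV R2, 189  → R2 = 189
  STORE [500], R2  → mem[500] = 189
  MOV R2, 0  → R2 = 0
  LOAD R0, [500]  → R0 = mem[500] = 189
Final: R0 = 189

189


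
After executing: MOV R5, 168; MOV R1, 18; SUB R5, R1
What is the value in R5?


Register state trace:
  MOV R5, 168  → R5 = 168
  MOV R1, 18  → R1 = 18
  SUB R5, R1  → R5 = 168 - 18 = 150
Final: R5 = 150

150


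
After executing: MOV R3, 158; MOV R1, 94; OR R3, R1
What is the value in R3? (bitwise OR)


Register state trace:
  MOV R3, 158  → R3 = 158 (0b10011110)
  MOV R1, 94  → R1 = 94 (0b01011110)
  OR R3, R1   → R3 = 158 OR 94 = 222 (0b11011110)
Final: R3 = 222

222


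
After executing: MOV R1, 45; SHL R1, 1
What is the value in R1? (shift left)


Register state trace:
  MOV R1, 45  → R1 = 45
  SHL R1, 1  → R1 = 45 << 1 = 45 * 2^1 = 90
Final: R1 = 90

90


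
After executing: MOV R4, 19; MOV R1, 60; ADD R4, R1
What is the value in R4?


Register state trace:
  MOV R4, 19  → R4 = 19
  MOV R1, 60  → R1 = 60
  ADD R4, R1  → R4 = 19 + 60 = 79
Final: R4 = 79

79


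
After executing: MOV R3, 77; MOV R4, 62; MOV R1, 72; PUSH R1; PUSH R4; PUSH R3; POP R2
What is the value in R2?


Stack trace (top is rightmost):
  MOV R3, 77  → R3 = 77
  MOV R4, 62  → R4 = 62
  MOV R1, 72  → R1 = 72
  PUSH R1  → stack: [72]
  PUSH R4  → stack: [72, 62]
  PUSH R3  → stack: [72, 62, 77]
  POP R2  → R2 = 77, stack: [72, 62]
Final: R2 = 77

77


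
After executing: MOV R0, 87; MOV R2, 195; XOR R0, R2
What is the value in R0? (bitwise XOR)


Register state trace:
  MOV R0, 87  → R0 = 87 (0b01010111)
  MOV R2, 195  → R2 = 195 (0b11000011)
  XOR R0, R2  → R0 = 87 XOR 195 = 148 (0b10010100)
Final: R0 = 148

148


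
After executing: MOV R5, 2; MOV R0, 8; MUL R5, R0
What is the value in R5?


Register state trace:
  MOV R5, 2  → R5 = 2
  MOV R0, 8  → R0 = 8
  MUL R5, R0  → R5 = 2 * 8 = 16
Final: R5 = 16

16


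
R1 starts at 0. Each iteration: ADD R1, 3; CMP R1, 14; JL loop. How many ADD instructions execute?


Loop trace (R1 starts at 0, target 14, step 3):
  ADD #1: R1 = 0 + 3 = 3  → 3 < 14, loop
  ADD #2: R1 = 3 + 3 = 6  → 6 < 14, loop
  ADD #3: R1 = 6 + 3 = 9  → 9 < 14, loop
  ADD #4: R1 = 9 + 3 = 12  → 12 < 14, loop
  ADD #5: R1 = 12 + 3 = 15  → 15 >= 14, exit
Total ADD instructions: 5

5


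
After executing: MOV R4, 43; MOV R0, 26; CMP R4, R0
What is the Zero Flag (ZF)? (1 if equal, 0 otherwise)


Register state trace:
  MOV R4, 43  → R4 = 43
  MOV R0, 26  → R0 = 26
  CMP R4, R0  → computes 43 - 26 = 17
  Result is nonzero, so values are not equal
ZF = 0

0


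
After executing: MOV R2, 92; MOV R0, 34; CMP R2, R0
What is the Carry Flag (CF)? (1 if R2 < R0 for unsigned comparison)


Register state trace:
  MOV R2, 92  → R2 = 92
  MOV R0, 34  → R0 = 34
  CMP R2, R0  → unsigned 92 - 34: no borrow
  92 >= 34, so CF = 0
CF = 0

0


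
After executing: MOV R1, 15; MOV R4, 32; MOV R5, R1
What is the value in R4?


Register state trace:
  MOV R1, 15  → R1 = 15
  MOV R4, 32  → R4 = 32
  MOV R5, R1  → R5 = 15
Final: R4 = 32

32


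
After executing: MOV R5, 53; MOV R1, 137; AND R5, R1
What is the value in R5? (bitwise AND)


Register state trace:
  MOV R5, 53  → R5 = 53 (0b00110101)
  MOV R1, 137  → R1 = 137 (0b10001001)
  AND R5, R1  → R5 = 53 AND 137 = 1 (0b00000001)
Final: R5 = 1

1


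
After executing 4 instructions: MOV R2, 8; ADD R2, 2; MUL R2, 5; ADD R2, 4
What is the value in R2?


Register state trace:
  MOV R2, 8  → R2 = 8
  ADD R2, 2  → R2 = 8 + 2 = 10
  MUL R2, 5  → R2 = 10 * 5 = 50
  ADD R2, 4  → R2 = 50 + 4 = 54
Final: R2 = 54

54


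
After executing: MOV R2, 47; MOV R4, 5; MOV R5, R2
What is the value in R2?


Register state trace:
  MOV R2, 47  → R2 = 47
  MOV R4, 5  → R4 = 5
  MOV R5, R2  → R5 = 47
Final: R2 = 47

47


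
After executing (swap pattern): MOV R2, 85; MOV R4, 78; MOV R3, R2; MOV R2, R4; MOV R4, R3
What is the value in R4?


Register state trace (swap pattern):
  MOV R2, 85  → R2 = 85
  MOV R4, 78  → R4 = 78
  MOV R3, R2  → R3 = 85  (save R2)
  MOV R2, R4  → R2 = 78  (R2 gets R4's value)
  MOV R4, R3  → R4 = 85  (R4 gets saved value)
Final: R4 = 85

85


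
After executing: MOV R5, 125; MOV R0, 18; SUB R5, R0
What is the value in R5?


Register state trace:
  MOV R5, 125  → R5 = 125
  MOV R0, 18  → R0 = 18
  SUB R5, R0  → R5 = 125 - 18 = 107
Final: R5 = 107

107


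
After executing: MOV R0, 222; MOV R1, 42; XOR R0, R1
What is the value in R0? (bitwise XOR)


Register state trace:
  MOV R0, 222  → R0 = 222 (0b11011110)
  MOV R1, 42  → R1 = 42 (0b00101010)
  XOR R0, R1  → R0 = 222 XOR 42 = 244 (0b11110100)
Final: R0 = 244

244


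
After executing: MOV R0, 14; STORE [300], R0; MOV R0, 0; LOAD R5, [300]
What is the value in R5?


Register and memory trace:
  MOV R0, 14  → R0 = 14
  STORE [300], R0  → mem[300] = 14
  MOV R0, 0  → R0 = 0
  LOAD R5, [300]  → R5 = mem[300] = 14
Final: R5 = 14

14


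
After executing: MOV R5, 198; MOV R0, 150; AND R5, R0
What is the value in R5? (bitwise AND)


Register state trace:
  MOV R5, 198  → R5 = 198 (0b11000110)
  MOV R0, 150  → R0 = 150 (0b10010110)
  AND R5, R0  → R5 = 198 AND 150 = 134 (0b10000110)
Final: R5 = 134

134


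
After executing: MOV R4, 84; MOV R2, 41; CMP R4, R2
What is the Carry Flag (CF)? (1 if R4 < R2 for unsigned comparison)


Register state trace:
  MOV R4, 84  → R4 = 84
  MOV R2, 41  → R2 = 41
  CMP R4, R2  → unsigned 84 - 41: no borrow
  84 >= 41, so CF = 0
CF = 0

0


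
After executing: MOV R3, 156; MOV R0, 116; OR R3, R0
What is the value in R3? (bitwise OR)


Register state trace:
  MOV R3, 156  → R3 = 156 (0b10011100)
  MOV R0, 116  → R0 = 116 (0b01110100)
  OR R3, R0   → R3 = 156 OR 116 = 252 (0b11111100)
Final: R3 = 252

252


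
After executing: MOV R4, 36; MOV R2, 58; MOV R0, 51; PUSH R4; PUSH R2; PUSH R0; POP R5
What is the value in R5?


Stack trace (top is rightmost):
  MOV R4, 36  → R4 = 36
  MOV R2, 58  → R2 = 58
  MOV R0, 51  → R0 = 51
  PUSH R4  → stack: [36]
  PUSH R2  → stack: [36, 58]
  PUSH R0  → stack: [36, 58, 51]
  POP R5  → R5 = 51, stack: [36, 58]
Final: R5 = 51

51


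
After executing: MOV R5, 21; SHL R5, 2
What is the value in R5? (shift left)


Register state trace:
  MOV R5, 21  → R5 = 21
  SHL R5, 2  → R5 = 21 << 2 = 21 * 2^2 = 84
Final: R5 = 84

84


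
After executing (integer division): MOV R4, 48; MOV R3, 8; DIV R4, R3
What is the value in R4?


Register state trace:
  MOV R4, 48  → R4 = 48
  MOV R3, 8  → R3 = 8
  DIV R4, R3  → R4 = 48 // 8 = 6
Final: R4 = 6

6


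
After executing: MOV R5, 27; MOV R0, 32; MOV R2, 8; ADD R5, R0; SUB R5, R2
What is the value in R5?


Register state trace:
  MOV R5, 27  → R5 = 27
  MOV R0, 32  → R0 = 32
  MOV R2, 8  → R2 = 8
  ADD R5, R0  → R5 = 27 + 32 = 59
  SUB R5, R2  → R5 = 59 - 8 = 51
Final: R5 = 51

51


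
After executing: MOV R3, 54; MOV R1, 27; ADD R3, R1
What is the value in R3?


Register state trace:
  MOV R3, 54  → R3 = 54
  MOV R1, 27  → R1 = 27
  ADD R3, R1  → R3 = 54 + 27 = 81
Final: R3 = 81

81


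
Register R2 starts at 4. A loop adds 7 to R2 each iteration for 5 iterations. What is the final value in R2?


Starting value: R2 = 4
  Iter 1: R2 = 4 + 7 = 11
  Iter 2: R2 = 11 + 7 = 18
  Iter 3: R2 = 18 + 7 = 25
  Iter 4: R2 = 25 + 7 = 32
  Iter 5: R2 = 32 + 7 = 39
Final: R2 = 39

39


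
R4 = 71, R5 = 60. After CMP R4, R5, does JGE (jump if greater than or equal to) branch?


Trace:
  R4 = 71, R5 = 60
  CMP R4, R5  → compares 71 vs 60
  JGE checks: is 71 greater than or equal to 60?
  71 > 60, so condition is true
Branch taken: Yes

Yes


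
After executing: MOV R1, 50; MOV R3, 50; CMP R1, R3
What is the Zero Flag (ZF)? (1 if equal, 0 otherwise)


Register state trace:
  MOV R1, 50  → R1 = 50
  MOV R3, 50  → R3 = 50
  CMP R1, R3  → computes 50 - 50 = 0
  Result is zero, so values are equal
ZF = 1

1


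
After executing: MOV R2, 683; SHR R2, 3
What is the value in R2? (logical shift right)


Register state trace:
  MOV R2, 683  → R2 = 683
  SHR R2, 3  → R2 = 683 >> 3 = 683 // 2^3 = 85
Final: R2 = 85

85


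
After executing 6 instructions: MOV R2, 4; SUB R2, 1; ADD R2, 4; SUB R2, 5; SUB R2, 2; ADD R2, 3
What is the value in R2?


Register state trace:
  MOV R2, 4  → R2 = 4
  SUB R2, 1  → R2 = 4 - 1 = 3
  ADD R2, 4  → R2 = 3 + 4 = 7
  SUB R2, 5  → R2 = 7 - 5 = 2
  SUB R2, 2  → R2 = 2 - 2 = 0
  ADD R2, 3  → R2 = 0 + 3 = 3
Final: R2 = 3

3


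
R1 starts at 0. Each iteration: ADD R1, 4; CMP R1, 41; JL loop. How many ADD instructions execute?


Loop trace (R1 starts at 0, target 41, step 4):
  ADD #1: R1 = 0 + 4 = 4  → 4 < 41, loop
  ADD #2: R1 = 4 + 4 = 8  → 8 < 41, loop
  ADD #3: R1 = 8 + 4 = 12  → 12 < 41, loop
  ADD #4: R1 = 12 + 4 = 16  → 16 < 41, loop
  ADD #5: R1 = 16 + 4 = 20  → 20 < 41, loop
  ADD #6: R1 = 20 + 4 = 24  → 24 < 41, loop
  ADD #7: R1 = 24 + 4 = 28  → 28 < 41, loop
  ADD #8: R1 = 28 + 4 = 32  → 32 < 41, loop
  ADD #9: R1 = 32 + 4 = 36  → 36 < 41, loop
  ADD #10: R1 = 36 + 4 = 40  → 40 < 41, loop
  ADD #11: R1 = 40 + 4 = 44  → 44 >= 41, exit
Total ADD instructions: 11

11


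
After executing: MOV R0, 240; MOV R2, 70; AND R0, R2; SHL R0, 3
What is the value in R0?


Register state trace:
  MOV R0, 240  → R0 = 240 (0b11110000)
  MOV R2, 70  → R2 = 70 (0b01000110)
  AND R0, R2  → R0 = 240 AND 70 = 64 (0b01000000)
  SHL R0, 3  → R0 = 64 << 3 = 512
Final: R0 = 512

512


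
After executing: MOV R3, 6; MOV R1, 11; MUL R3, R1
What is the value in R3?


Register state trace:
  MOV R3, 6  → R3 = 6
  MOV R1, 11  → R1 = 11
  MUL R3, R1  → R3 = 6 * 11 = 66
Final: R3 = 66

66


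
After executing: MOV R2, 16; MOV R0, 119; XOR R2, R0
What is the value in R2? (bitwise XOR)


Register state trace:
  MOV R2, 16  → R2 = 16 (0b00010000)
  MOV R0, 119  → R0 = 119 (0b01110111)
  XOR R2, R0  → R2 = 16 XOR 119 = 103 (0b01100111)
Final: R2 = 103

103


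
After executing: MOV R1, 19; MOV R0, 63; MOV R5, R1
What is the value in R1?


Register state trace:
  MOV R1, 19  → R1 = 19
  MOV R0, 63  → R0 = 63
  MOV R5, R1  → R5 = 19
Final: R1 = 19

19


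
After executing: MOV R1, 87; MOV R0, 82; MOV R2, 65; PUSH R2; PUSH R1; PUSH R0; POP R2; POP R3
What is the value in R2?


Stack trace (top is rightmost):
  MOV R1, 87  → R1 = 87
  MOV R0, 82  → R0 = 82
  MOV R2, 65  → R2 = 65
  PUSH R2  → stack: [65]
  PUSH R1  → stack: [65, 87]
  PUSH R0  → stack: [65, 87, 82]
  POP R2  → R2 = 82, stack: [65, 87]
  POP R3  → R3 = 87, stack: [65]
Final: R2 = 82

82
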